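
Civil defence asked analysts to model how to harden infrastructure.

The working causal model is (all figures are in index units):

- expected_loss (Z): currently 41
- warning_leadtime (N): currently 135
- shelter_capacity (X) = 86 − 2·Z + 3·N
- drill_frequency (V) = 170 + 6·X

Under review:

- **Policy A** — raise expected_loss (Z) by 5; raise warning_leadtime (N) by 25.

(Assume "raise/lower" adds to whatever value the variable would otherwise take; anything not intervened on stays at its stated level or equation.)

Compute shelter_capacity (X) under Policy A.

Policy A (Z + 5, N + 25):
  Z = 41 + 5 = 46
  N = 135 + 25 = 160
  X = 86 − 2·46 + 3·160 = 474

474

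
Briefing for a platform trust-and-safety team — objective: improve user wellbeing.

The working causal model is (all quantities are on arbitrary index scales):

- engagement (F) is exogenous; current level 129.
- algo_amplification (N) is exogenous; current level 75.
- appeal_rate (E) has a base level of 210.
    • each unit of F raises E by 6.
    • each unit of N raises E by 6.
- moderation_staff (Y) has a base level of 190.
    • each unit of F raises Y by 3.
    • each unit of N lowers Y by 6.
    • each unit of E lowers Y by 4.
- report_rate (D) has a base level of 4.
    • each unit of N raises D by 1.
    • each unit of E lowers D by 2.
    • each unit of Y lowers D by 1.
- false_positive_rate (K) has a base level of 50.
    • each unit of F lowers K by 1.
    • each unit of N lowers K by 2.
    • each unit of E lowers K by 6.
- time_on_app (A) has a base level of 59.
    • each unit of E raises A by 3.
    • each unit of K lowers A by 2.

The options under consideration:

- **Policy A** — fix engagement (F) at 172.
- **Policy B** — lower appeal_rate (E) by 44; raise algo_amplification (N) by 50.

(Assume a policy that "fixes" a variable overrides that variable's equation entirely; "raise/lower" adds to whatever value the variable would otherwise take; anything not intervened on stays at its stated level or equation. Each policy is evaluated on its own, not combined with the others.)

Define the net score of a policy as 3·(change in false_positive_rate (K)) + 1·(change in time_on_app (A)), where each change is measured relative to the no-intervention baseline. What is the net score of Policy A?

-817

Baseline:
  F = 129
  N = 75
  E = 210 + 6·129 + 6·75 = 1434
  K = 50 − 129 − 2·75 − 6·1434 = -8833
  A = 59 + 3·1434 − 2·(-8833) = 22027
Policy A (F := 172):
  F = 172
  N = 75
  E = 210 + 6·172 + 6·75 = 1692
  K = 50 − 172 − 2·75 − 6·1692 = -10424
  A = 59 + 3·1692 − 2·(-10424) = 25983
ΔK = -10424 − (-8833) = -1591; ΔA = 25983 − 22027 = 3956
Score = 3·(-1591) + 1·3956 = -817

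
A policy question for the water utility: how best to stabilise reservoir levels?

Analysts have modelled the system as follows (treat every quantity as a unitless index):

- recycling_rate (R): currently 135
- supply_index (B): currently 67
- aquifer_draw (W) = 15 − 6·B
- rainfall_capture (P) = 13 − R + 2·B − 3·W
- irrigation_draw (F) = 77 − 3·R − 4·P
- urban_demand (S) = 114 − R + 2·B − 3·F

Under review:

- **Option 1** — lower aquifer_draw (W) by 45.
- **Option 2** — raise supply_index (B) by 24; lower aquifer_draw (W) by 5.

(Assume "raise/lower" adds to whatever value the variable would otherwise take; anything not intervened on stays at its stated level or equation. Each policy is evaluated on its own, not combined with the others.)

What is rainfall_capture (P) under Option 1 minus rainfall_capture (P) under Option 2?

-360

Option 1 (W − 45):
  R = 135
  B = 67
  W = 15 − 6·67 (−45 from intervention) = -432
  P = 13 − 135 + 2·67 − 3·(-432) = 1308
Option 2 (B + 24, W − 5):
  R = 135
  B = 67 + 24 = 91
  W = 15 − 6·91 (−5 from intervention) = -536
  P = 13 − 135 + 2·91 − 3·(-536) = 1668
P: 1308 − 1668 = -360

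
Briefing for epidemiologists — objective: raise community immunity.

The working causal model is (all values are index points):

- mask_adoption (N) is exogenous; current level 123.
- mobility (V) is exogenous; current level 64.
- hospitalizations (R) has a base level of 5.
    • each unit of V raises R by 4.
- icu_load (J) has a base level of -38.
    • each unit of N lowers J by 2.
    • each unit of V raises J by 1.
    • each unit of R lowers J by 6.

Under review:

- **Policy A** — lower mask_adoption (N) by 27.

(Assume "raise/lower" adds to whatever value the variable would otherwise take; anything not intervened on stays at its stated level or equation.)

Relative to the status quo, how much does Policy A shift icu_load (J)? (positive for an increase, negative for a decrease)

54

Baseline:
  N = 123
  V = 64
  R = 5 + 4·64 = 261
  J = -38 − 2·123 + 64 − 6·261 = -1786
Policy A (N − 27):
  N = 123 − 27 = 96
  V = 64
  R = 5 + 4·64 = 261
  J = -38 − 2·96 + 64 − 6·261 = -1732
Change in J: -1732 − (-1786) = 54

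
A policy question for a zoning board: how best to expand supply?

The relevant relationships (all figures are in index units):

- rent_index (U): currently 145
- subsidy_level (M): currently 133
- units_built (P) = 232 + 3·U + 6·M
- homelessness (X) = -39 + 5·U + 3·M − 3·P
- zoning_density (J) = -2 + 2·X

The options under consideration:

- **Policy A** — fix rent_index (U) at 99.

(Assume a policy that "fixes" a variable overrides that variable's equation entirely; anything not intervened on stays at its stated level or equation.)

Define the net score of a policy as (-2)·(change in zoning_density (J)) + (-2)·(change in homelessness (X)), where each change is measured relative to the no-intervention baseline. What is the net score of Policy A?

-1104

Baseline:
  U = 145
  M = 133
  P = 232 + 3·145 + 6·133 = 1465
  X = -39 + 5·145 + 3·133 − 3·1465 = -3310
  J = -2 + 2·(-3310) = -6622
Policy A (U := 99):
  U = 99
  M = 133
  P = 232 + 3·99 + 6·133 = 1327
  X = -39 + 5·99 + 3·133 − 3·1327 = -3126
  J = -2 + 2·(-3126) = -6254
ΔJ = -6254 − (-6622) = 368; ΔX = -3126 − (-3310) = 184
Score = (-2)·368 + (-2)·184 = -1104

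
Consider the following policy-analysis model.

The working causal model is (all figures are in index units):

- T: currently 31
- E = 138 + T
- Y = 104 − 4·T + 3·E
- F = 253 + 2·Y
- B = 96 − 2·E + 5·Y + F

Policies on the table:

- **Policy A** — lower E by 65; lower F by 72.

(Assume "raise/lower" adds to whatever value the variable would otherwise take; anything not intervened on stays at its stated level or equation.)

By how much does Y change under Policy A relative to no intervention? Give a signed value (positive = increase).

Baseline:
  T = 31
  E = 138 + 31 = 169
  Y = 104 − 4·31 + 3·169 = 487
Policy A (E − 65, F − 72):
  T = 31
  E = 138 + 31 (−65 from intervention) = 104
  Y = 104 − 4·31 + 3·104 = 292
Change in Y: 292 − 487 = -195

-195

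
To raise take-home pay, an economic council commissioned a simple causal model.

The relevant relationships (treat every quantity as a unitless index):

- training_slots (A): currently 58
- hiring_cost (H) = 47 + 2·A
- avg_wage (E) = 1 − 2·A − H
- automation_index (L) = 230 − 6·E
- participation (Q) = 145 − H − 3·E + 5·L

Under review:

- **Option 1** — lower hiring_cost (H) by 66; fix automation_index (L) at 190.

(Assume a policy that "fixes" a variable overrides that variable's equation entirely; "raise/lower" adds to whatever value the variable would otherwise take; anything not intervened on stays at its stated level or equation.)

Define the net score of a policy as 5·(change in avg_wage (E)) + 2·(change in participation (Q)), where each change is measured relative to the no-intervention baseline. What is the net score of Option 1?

-17014

Baseline:
  A = 58
  H = 47 + 2·58 = 163
  E = 1 − 2·58 − 163 = -278
  L = 230 − 6·(-278) = 1898
  Q = 145 − 163 − 3·(-278) + 5·1898 = 10306
Option 1 (H − 66, L := 190):
  A = 58
  H = 47 + 2·58 (−66 from intervention) = 97
  E = 1 − 2·58 − 97 = -212
  L = 190
  Q = 145 − 97 − 3·(-212) + 5·190 = 1634
ΔE = -212 − (-278) = 66; ΔQ = 1634 − 10306 = -8672
Score = 5·66 + 2·(-8672) = -17014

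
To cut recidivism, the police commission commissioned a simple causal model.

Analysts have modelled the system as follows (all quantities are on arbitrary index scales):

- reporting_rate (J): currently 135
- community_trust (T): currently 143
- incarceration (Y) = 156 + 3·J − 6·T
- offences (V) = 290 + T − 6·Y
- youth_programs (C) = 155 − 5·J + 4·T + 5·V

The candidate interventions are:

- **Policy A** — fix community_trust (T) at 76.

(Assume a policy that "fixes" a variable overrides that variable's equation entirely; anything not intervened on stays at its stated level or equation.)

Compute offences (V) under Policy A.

-264

Policy A (T := 76):
  J = 135
  T = 76
  Y = 156 + 3·135 − 6·76 = 105
  V = 290 + 76 − 6·105 = -264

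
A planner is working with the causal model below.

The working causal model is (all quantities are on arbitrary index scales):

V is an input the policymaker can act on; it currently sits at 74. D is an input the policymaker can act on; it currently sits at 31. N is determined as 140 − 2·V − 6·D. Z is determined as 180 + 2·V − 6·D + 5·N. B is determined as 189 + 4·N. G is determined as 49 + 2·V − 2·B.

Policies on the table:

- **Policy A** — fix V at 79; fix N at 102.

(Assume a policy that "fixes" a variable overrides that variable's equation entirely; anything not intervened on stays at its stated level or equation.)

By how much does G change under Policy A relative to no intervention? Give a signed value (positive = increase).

Baseline:
  V = 74
  D = 31
  N = 140 − 2·74 − 6·31 = -194
  B = 189 + 4·(-194) = -587
  G = 49 + 2·74 − 2·(-587) = 1371
Policy A (V := 79, N := 102):
  V = 79
  D = 31
  N = 102
  B = 189 + 4·102 = 597
  G = 49 + 2·79 − 2·597 = -987
Change in G: -987 − 1371 = -2358

-2358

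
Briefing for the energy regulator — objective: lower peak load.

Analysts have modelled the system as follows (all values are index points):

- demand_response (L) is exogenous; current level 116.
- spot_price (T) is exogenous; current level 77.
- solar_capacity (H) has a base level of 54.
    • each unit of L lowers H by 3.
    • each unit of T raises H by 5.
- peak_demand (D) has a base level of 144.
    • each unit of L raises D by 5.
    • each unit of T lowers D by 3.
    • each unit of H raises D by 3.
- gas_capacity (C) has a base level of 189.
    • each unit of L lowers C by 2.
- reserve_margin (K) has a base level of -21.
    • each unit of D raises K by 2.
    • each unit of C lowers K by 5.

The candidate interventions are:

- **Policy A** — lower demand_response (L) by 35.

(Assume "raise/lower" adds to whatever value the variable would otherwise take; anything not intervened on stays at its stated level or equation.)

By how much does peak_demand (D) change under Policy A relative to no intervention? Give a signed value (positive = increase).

140

Baseline:
  L = 116
  T = 77
  H = 54 − 3·116 + 5·77 = 91
  D = 144 + 5·116 − 3·77 + 3·91 = 766
Policy A (L − 35):
  L = 116 − 35 = 81
  T = 77
  H = 54 − 3·81 + 5·77 = 196
  D = 144 + 5·81 − 3·77 + 3·196 = 906
Change in D: 906 − 766 = 140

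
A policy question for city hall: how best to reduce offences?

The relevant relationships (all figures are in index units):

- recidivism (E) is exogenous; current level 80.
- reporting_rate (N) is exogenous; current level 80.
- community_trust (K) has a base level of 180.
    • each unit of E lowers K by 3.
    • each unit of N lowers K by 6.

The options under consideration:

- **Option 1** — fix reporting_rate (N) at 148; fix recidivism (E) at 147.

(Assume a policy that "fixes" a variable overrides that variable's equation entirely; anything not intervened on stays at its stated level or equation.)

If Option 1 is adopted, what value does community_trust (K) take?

-1149

Option 1 (N := 148, E := 147):
  E = 147
  N = 148
  K = 180 − 3·147 − 6·148 = -1149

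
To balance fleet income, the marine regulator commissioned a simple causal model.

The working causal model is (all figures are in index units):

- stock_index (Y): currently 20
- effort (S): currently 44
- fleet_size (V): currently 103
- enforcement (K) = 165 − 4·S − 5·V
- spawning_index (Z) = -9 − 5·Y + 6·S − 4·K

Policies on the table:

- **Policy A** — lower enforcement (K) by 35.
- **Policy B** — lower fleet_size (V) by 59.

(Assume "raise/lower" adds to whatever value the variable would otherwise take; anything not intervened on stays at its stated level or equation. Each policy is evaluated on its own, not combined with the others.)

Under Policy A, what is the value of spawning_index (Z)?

2399

Policy A (K − 35):
  Y = 20
  S = 44
  V = 103
  K = 165 − 4·44 − 5·103 (−35 from intervention) = -561
  Z = -9 − 5·20 + 6·44 − 4·(-561) = 2399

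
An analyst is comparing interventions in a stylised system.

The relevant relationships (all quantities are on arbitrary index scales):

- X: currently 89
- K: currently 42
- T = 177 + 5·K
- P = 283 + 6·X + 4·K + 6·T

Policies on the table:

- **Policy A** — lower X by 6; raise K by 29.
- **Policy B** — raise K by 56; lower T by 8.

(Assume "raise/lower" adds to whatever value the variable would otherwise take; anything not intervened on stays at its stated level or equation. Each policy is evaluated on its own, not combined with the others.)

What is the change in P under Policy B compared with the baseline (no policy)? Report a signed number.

1856

Baseline:
  X = 89
  K = 42
  T = 177 + 5·42 = 387
  P = 283 + 6·89 + 4·42 + 6·387 = 3307
Policy B (K + 56, T − 8):
  X = 89
  K = 42 + 56 = 98
  T = 177 + 5·98 (−8 from intervention) = 659
  P = 283 + 6·89 + 4·98 + 6·659 = 5163
Change in P: 5163 − 3307 = 1856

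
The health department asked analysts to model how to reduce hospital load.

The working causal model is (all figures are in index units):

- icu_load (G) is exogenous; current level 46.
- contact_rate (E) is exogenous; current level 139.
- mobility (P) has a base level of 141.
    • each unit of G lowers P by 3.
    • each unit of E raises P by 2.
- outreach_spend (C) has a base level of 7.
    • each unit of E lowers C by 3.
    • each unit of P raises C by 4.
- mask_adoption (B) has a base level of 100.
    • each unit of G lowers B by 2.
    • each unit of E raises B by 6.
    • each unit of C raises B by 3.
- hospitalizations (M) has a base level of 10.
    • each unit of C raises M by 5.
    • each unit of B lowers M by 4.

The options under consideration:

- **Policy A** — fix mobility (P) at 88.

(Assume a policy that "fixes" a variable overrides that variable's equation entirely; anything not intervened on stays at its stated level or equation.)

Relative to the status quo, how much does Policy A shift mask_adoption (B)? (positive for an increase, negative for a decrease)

Baseline:
  G = 46
  E = 139
  P = 141 − 3·46 + 2·139 = 281
  C = 7 − 3·139 + 4·281 = 714
  B = 100 − 2·46 + 6·139 + 3·714 = 2984
Policy A (P := 88):
  G = 46
  E = 139
  P = 88
  C = 7 − 3·139 + 4·88 = -58
  B = 100 − 2·46 + 6·139 + 3·(-58) = 668
Change in B: 668 − 2984 = -2316

-2316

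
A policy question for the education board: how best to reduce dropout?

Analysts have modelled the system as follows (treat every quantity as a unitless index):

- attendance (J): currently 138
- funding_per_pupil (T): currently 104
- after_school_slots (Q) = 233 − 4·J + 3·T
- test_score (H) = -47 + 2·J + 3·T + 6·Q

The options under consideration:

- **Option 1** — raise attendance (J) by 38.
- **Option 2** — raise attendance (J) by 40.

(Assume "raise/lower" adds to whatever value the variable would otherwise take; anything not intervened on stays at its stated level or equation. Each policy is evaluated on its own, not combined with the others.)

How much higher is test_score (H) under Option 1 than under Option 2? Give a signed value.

44

Option 1 (J + 38):
  J = 138 + 38 = 176
  T = 104
  Q = 233 − 4·176 + 3·104 = -159
  H = -47 + 2·176 + 3·104 + 6·(-159) = -337
Option 2 (J + 40):
  J = 138 + 40 = 178
  T = 104
  Q = 233 − 4·178 + 3·104 = -167
  H = -47 + 2·178 + 3·104 + 6·(-167) = -381
H: -337 − (-381) = 44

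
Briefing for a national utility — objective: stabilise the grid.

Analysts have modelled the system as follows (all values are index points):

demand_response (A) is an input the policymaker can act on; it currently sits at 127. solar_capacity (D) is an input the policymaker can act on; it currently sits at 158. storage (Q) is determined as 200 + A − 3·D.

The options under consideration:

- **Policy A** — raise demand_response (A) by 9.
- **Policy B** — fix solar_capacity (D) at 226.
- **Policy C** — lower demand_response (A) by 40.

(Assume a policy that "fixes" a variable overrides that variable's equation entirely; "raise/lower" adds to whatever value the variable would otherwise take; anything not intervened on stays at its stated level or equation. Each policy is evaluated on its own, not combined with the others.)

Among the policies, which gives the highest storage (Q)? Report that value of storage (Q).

-138

Policy A (A + 9):
  A = 127 + 9 = 136
  D = 158
  Q = 200 + 136 − 3·158 = -138
Policy B (D := 226):
  A = 127
  D = 226
  Q = 200 + 127 − 3·226 = -351
Policy C (A − 40):
  A = 127 − 40 = 87
  D = 158
  Q = 200 + 87 − 3·158 = -187
Comparing — Policy A: Q=-138, Policy B: Q=-351, Policy C: Q=-187. Highest is -138 (Policy A).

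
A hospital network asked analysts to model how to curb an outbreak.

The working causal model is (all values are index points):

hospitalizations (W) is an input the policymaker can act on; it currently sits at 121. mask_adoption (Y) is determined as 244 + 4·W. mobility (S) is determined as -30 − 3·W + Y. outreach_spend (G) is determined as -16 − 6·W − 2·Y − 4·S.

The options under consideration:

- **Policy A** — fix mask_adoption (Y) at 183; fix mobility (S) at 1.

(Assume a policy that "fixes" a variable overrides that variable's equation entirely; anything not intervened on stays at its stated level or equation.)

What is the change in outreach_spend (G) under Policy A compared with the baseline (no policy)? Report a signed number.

Baseline:
  W = 121
  Y = 244 + 4·121 = 728
  S = -30 − 3·121 + 728 = 335
  G = -16 − 6·121 − 2·728 − 4·335 = -3538
Policy A (Y := 183, S := 1):
  W = 121
  Y = 183
  S = 1
  G = -16 − 6·121 − 2·183 − 4·1 = -1112
Change in G: -1112 − (-3538) = 2426

2426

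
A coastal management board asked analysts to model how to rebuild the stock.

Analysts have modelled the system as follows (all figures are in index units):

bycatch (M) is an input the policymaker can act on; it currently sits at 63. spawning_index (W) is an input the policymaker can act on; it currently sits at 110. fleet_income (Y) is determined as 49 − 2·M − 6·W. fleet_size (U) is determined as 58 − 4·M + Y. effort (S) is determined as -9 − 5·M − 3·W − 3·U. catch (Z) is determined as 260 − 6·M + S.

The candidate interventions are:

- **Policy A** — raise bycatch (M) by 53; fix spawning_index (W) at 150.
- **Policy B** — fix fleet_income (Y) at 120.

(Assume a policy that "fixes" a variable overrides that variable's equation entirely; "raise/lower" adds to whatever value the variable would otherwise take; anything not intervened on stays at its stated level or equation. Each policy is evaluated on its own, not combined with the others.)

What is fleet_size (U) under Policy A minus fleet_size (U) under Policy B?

-1415

Policy A (M + 53, W := 150):
  M = 63 + 53 = 116
  W = 150
  Y = 49 − 2·116 − 6·150 = -1083
  U = 58 − 4·116 + (-1083) = -1489
Policy B (Y := 120):
  M = 63
  W = 110
  Y = 120
  U = 58 − 4·63 + 120 = -74
U: -1489 − (-74) = -1415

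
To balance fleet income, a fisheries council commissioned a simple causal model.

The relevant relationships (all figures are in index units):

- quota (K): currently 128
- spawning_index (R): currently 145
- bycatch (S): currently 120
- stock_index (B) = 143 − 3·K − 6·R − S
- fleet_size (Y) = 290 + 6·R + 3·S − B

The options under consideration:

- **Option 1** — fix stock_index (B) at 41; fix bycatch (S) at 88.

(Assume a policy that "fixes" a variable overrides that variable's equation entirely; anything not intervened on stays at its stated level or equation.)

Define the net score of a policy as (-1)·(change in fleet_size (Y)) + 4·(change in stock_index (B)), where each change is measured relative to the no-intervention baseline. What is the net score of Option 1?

6456

Baseline:
  K = 128
  R = 145
  S = 120
  B = 143 − 3·128 − 6·145 − 120 = -1231
  Y = 290 + 6·145 + 3·120 − (-1231) = 2751
Option 1 (B := 41, S := 88):
  K = 128
  R = 145
  S = 88
  B = 41
  Y = 290 + 6·145 + 3·88 − 41 = 1383
ΔY = 1383 − 2751 = -1368; ΔB = 41 − (-1231) = 1272
Score = (-1)·(-1368) + 4·1272 = 6456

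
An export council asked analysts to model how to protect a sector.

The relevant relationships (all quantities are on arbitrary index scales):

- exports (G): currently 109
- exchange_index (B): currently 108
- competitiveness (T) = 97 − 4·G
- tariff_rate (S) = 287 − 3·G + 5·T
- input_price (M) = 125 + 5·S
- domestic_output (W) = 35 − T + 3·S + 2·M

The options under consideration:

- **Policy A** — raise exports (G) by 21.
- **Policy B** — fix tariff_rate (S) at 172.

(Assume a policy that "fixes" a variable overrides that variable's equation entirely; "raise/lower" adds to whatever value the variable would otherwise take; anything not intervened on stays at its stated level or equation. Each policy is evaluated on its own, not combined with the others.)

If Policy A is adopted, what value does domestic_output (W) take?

-28126

Policy A (G + 21):
  G = 109 + 21 = 130
  T = 97 − 4·130 = -423
  S = 287 − 3·130 + 5·(-423) = -2218
  M = 125 + 5·(-2218) = -10965
  W = 35 − (-423) + 3·(-2218) + 2·(-10965) = -28126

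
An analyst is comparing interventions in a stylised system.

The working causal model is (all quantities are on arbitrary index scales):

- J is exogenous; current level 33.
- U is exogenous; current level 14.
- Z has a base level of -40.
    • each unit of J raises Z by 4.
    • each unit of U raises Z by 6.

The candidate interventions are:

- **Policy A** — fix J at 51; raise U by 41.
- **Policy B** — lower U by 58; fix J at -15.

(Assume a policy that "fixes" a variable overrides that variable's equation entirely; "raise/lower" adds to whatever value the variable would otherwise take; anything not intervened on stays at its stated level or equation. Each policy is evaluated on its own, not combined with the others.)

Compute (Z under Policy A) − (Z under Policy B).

Policy A (J := 51, U + 41):
  J = 51
  U = 14 + 41 = 55
  Z = -40 + 4·51 + 6·55 = 494
Policy B (U − 58, J := -15):
  J = -15
  U = 14 − 58 = -44
  Z = -40 + 4·(-15) + 6·(-44) = -364
Z: 494 − (-364) = 858

858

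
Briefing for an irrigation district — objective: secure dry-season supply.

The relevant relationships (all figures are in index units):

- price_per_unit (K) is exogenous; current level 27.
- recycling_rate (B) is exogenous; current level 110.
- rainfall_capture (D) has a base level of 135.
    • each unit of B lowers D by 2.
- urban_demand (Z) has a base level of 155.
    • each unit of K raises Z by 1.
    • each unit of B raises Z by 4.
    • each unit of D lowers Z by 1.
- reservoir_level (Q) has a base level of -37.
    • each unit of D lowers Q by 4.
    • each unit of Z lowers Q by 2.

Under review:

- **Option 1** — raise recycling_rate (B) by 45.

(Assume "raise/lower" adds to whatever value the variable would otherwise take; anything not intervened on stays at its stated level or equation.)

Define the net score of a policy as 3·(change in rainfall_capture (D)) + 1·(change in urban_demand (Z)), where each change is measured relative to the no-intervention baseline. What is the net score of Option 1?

0

Baseline:
  K = 27
  B = 110
  D = 135 − 2·110 = -85
  Z = 155 + 27 + 4·110 − (-85) = 707
Option 1 (B + 45):
  K = 27
  B = 110 + 45 = 155
  D = 135 − 2·155 = -175
  Z = 155 + 27 + 4·155 − (-175) = 977
ΔD = -175 − (-85) = -90; ΔZ = 977 − 707 = 270
Score = 3·(-90) + 1·270 = 0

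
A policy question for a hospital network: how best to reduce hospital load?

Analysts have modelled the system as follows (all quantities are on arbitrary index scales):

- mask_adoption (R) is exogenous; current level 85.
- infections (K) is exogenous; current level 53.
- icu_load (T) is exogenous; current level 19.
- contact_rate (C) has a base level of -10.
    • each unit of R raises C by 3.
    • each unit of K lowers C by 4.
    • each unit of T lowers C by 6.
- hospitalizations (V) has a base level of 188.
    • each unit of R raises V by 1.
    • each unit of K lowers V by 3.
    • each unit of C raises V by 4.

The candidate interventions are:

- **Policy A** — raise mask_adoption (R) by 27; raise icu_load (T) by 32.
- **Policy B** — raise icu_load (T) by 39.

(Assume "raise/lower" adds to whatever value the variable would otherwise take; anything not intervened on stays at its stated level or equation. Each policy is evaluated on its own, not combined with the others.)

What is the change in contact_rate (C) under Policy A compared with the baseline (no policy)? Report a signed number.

-111

Baseline:
  R = 85
  K = 53
  T = 19
  C = -10 + 3·85 − 4·53 − 6·19 = -81
Policy A (R + 27, T + 32):
  R = 85 + 27 = 112
  K = 53
  T = 19 + 32 = 51
  C = -10 + 3·112 − 4·53 − 6·51 = -192
Change in C: -192 − (-81) = -111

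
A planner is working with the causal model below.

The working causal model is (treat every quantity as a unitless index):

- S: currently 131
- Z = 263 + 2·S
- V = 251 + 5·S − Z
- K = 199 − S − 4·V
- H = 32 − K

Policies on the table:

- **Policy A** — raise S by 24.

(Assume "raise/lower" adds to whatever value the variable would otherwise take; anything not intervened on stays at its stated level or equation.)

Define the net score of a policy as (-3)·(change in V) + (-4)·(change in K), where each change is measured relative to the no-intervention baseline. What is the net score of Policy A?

1032

Baseline:
  S = 131
  Z = 263 + 2·131 = 525
  V = 251 + 5·131 − 525 = 381
  K = 199 − 131 − 4·381 = -1456
Policy A (S + 24):
  S = 131 + 24 = 155
  Z = 263 + 2·155 = 573
  V = 251 + 5·155 − 573 = 453
  K = 199 − 155 − 4·453 = -1768
ΔV = 453 − 381 = 72; ΔK = -1768 − (-1456) = -312
Score = (-3)·72 + (-4)·(-312) = 1032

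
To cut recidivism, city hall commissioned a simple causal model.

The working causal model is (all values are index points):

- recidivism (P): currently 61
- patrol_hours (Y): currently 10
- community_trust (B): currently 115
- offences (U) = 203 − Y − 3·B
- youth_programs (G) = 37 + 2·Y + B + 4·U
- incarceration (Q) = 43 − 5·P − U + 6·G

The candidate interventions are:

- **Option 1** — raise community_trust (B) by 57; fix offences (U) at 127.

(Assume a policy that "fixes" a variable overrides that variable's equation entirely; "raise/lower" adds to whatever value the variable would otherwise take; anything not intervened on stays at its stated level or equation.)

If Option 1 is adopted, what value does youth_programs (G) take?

Option 1 (B + 57, U := 127):
  Y = 10
  B = 115 + 57 = 172
  U = 127
  G = 37 + 2·10 + 172 + 4·127 = 737

737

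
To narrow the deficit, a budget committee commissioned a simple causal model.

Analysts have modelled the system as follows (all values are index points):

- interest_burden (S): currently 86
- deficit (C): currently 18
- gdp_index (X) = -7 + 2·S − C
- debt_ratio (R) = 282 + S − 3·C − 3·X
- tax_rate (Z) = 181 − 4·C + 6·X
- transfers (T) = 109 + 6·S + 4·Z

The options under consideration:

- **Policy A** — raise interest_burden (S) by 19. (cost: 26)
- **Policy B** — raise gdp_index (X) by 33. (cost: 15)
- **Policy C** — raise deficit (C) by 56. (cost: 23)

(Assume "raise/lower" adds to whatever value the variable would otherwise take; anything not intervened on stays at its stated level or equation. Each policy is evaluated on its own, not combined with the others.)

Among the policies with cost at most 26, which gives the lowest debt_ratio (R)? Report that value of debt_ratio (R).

-226

Policy A (S + 19):
  S = 86 + 19 = 105
  C = 18
  X = -7 + 2·105 − 18 = 185
  R = 282 + 105 − 3·18 − 3·185 = -222
Policy B (X + 33):
  S = 86
  C = 18
  X = -7 + 2·86 − 18 (+33 from intervention) = 180
  R = 282 + 86 − 3·18 − 3·180 = -226
Policy C (C + 56):
  S = 86
  C = 18 + 56 = 74
  X = -7 + 2·86 − 74 = 91
  R = 282 + 86 − 3·74 − 3·91 = -127
Comparing — Policy A: R=-222, Policy B: R=-226, Policy C: R=-127. Lowest is -226 (Policy B).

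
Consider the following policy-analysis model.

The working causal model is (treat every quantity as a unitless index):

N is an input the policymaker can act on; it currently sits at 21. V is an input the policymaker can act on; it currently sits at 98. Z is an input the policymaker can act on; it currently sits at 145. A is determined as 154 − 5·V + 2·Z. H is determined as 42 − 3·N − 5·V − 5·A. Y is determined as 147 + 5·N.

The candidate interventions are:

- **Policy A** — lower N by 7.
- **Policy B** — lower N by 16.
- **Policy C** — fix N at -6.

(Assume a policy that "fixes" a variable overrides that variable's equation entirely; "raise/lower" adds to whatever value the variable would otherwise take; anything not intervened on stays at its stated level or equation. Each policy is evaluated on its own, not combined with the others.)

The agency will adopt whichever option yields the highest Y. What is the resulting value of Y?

Policy A (N − 7):
  N = 21 − 7 = 14
  Y = 147 + 5·14 = 217
Policy B (N − 16):
  N = 21 − 16 = 5
  Y = 147 + 5·5 = 172
Policy C (N := -6):
  N = -6
  Y = 147 + 5·(-6) = 117
Comparing — Policy A: Y=217, Policy B: Y=172, Policy C: Y=117. Highest is 217 (Policy A).

217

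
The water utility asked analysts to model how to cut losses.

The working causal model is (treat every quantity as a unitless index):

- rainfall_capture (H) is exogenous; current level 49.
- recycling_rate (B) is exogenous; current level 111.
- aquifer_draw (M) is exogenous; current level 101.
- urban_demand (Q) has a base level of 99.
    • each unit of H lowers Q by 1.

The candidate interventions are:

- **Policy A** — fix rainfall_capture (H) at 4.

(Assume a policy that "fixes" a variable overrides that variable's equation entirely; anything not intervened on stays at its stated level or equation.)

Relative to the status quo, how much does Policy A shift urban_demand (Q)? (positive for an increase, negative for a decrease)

Baseline:
  H = 49
  Q = 99 − 49 = 50
Policy A (H := 4):
  H = 4
  Q = 99 − 4 = 95
Change in Q: 95 − 50 = 45

45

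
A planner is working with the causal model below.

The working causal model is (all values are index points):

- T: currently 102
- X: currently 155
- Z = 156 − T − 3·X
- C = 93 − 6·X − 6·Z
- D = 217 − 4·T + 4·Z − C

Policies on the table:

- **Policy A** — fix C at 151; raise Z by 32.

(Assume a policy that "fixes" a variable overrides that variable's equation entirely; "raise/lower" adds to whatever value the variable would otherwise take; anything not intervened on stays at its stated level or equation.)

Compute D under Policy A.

Policy A (C := 151, Z + 32):
  T = 102
  X = 155
  Z = 156 − 102 − 3·155 (+32 from intervention) = -379
  C = 151
  D = 217 − 4·102 + 4·(-379) − 151 = -1858

-1858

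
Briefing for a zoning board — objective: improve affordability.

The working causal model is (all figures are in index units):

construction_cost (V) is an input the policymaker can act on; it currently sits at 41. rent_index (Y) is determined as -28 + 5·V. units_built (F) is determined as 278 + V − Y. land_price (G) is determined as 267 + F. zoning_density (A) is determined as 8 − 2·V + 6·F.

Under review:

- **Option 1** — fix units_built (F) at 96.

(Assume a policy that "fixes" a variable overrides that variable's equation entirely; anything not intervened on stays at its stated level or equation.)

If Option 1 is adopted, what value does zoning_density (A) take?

Option 1 (F := 96):
  V = 41
  Y = -28 + 5·41 = 177
  F = 96
  A = 8 − 2·41 + 6·96 = 502

502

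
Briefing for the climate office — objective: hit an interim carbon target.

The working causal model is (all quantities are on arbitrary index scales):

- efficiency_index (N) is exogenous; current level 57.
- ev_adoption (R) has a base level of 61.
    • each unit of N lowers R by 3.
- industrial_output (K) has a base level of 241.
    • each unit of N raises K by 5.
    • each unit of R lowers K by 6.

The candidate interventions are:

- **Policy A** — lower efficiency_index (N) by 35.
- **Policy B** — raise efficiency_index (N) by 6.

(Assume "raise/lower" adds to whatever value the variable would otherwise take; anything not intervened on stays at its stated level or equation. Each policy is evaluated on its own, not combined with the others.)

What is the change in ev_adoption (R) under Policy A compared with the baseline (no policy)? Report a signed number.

105

Baseline:
  N = 57
  R = 61 − 3·57 = -110
Policy A (N − 35):
  N = 57 − 35 = 22
  R = 61 − 3·22 = -5
Change in R: -5 − (-110) = 105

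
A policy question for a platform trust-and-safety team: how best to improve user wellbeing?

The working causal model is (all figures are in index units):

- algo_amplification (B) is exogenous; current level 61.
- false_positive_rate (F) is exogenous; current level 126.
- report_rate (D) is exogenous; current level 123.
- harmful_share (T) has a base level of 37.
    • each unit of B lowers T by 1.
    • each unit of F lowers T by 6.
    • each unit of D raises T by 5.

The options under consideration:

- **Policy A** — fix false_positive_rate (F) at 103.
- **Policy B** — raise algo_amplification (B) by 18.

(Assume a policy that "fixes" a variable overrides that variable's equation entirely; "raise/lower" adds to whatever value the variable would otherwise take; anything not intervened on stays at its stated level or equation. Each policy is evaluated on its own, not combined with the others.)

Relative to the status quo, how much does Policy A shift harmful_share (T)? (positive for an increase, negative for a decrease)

138

Baseline:
  B = 61
  F = 126
  D = 123
  T = 37 − 61 − 6·126 + 5·123 = -165
Policy A (F := 103):
  B = 61
  F = 103
  D = 123
  T = 37 − 61 − 6·103 + 5·123 = -27
Change in T: -27 − (-165) = 138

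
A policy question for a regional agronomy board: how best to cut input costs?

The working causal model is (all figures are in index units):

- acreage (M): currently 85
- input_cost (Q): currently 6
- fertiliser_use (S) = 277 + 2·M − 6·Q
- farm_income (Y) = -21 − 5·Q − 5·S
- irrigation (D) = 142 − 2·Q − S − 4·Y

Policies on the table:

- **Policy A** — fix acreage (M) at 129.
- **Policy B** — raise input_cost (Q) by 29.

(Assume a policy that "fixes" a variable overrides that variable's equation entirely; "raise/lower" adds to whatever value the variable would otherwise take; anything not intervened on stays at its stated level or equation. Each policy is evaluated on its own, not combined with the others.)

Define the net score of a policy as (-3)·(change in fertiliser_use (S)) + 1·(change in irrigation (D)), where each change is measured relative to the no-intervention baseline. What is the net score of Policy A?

Baseline:
  M = 85
  Q = 6
  S = 277 + 2·85 − 6·6 = 411
  Y = -21 − 5·6 − 5·411 = -2106
  D = 142 − 2·6 − 411 − 4·(-2106) = 8143
Policy A (M := 129):
  M = 129
  Q = 6
  S = 277 + 2·129 − 6·6 = 499
  Y = -21 − 5·6 − 5·499 = -2546
  D = 142 − 2·6 − 499 − 4·(-2546) = 9815
ΔS = 499 − 411 = 88; ΔD = 9815 − 8143 = 1672
Score = (-3)·88 + 1·1672 = 1408

1408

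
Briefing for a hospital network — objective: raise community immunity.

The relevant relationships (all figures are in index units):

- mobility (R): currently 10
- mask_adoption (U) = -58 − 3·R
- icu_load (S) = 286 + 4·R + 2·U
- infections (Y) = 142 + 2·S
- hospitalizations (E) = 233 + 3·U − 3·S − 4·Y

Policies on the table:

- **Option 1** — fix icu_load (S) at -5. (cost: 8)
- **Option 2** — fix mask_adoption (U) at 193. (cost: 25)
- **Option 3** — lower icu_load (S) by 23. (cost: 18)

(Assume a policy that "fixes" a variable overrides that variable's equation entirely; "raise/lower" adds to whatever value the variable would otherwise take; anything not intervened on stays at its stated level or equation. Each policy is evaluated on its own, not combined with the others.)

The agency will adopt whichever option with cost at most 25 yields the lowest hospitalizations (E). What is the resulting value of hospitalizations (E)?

-7588

Option 1 (S := -5):
  R = 10
  U = -58 − 3·10 = -88
  S = -5
  Y = 142 + 2·(-5) = 132
  E = 233 + 3·(-88) − 3·(-5) − 4·132 = -544
Option 2 (U := 193):
  R = 10
  U = 193
  S = 286 + 4·10 + 2·193 = 712
  Y = 142 + 2·712 = 1566
  E = 233 + 3·193 − 3·712 − 4·1566 = -7588
Option 3 (S − 23):
  R = 10
  U = -58 − 3·10 = -88
  S = 286 + 4·10 + 2·(-88) (−23 from intervention) = 127
  Y = 142 + 2·127 = 396
  E = 233 + 3·(-88) − 3·127 − 4·396 = -1996
Comparing — Option 1: E=-544, Option 2: E=-7588, Option 3: E=-1996. Lowest is -7588 (Option 2).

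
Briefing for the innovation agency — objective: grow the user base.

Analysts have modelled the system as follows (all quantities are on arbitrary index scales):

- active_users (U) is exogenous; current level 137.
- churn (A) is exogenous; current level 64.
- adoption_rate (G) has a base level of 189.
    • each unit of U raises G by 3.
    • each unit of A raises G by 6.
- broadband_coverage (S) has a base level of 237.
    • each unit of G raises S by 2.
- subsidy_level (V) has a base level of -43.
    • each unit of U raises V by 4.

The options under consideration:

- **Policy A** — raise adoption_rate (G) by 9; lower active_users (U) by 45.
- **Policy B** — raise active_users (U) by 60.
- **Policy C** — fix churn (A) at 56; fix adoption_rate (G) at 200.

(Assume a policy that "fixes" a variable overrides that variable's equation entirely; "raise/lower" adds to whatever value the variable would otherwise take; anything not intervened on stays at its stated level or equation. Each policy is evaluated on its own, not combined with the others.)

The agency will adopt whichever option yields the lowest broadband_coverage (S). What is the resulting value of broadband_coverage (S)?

637

Policy A (G + 9, U − 45):
  U = 137 − 45 = 92
  A = 64
  G = 189 + 3·92 + 6·64 (+9 from intervention) = 858
  S = 237 + 2·858 = 1953
Policy B (U + 60):
  U = 137 + 60 = 197
  A = 64
  G = 189 + 3·197 + 6·64 = 1164
  S = 237 + 2·1164 = 2565
Policy C (A := 56, G := 200):
  U = 137
  A = 56
  G = 200
  S = 237 + 2·200 = 637
Comparing — Policy A: S=1953, Policy B: S=2565, Policy C: S=637. Lowest is 637 (Policy C).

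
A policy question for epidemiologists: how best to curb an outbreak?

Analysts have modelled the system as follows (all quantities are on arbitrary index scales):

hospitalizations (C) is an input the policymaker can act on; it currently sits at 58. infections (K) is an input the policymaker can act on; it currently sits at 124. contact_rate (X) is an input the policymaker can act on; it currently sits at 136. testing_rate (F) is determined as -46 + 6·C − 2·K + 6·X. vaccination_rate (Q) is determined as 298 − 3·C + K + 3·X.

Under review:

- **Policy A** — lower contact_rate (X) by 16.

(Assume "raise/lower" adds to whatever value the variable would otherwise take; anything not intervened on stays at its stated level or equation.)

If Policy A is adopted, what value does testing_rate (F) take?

Policy A (X − 16):
  C = 58
  K = 124
  X = 136 − 16 = 120
  F = -46 + 6·58 − 2·124 + 6·120 = 774

774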